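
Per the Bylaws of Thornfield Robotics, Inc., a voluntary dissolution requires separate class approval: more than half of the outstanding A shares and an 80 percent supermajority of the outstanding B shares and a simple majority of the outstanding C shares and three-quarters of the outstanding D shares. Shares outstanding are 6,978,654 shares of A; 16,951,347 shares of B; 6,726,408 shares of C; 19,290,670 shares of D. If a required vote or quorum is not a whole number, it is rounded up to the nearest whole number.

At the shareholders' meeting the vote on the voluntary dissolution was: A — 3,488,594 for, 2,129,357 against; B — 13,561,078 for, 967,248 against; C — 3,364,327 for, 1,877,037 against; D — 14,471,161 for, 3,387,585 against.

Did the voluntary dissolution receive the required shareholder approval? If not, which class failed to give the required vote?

A: a majority of 6978654 is 3489328; 3,489,328 required, 3,488,594 in favor — not approved.
B: 4/5 of 16951347 = 13561077.60, rounded up to 13561078; 13,561,078 required, 13,561,078 in favor — approved.
C: a majority of 6726408 is 3363205; 3,363,205 required, 3,364,327 in favor — approved.
D: 3/4 of 19290670 = 14468002.50, rounded up to 14468003; 14,468,003 required, 14,471,161 in favor — approved.

Not approved — the A shares did not give the required vote.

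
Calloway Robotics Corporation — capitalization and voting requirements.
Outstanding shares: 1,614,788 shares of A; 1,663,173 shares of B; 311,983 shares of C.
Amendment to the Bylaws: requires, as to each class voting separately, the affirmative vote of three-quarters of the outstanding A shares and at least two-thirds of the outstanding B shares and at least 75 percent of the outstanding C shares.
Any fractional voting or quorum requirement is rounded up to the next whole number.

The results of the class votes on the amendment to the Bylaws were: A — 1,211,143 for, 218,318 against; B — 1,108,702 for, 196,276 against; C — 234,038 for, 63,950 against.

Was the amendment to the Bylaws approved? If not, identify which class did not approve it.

Not approved — the B shares did not give the required vote.

A: 3/4 of 1614788 = 1211091; 1,211,091 required, 1,211,143 in favor — approved.
B: 2/3 of 1663173 = 1108782; 1,108,782 required, 1,108,702 in favor — not approved.
C: 3/4 of 311983 = 233987.25, rounded up to 233988; 233,988 required, 234,038 in favor — approved.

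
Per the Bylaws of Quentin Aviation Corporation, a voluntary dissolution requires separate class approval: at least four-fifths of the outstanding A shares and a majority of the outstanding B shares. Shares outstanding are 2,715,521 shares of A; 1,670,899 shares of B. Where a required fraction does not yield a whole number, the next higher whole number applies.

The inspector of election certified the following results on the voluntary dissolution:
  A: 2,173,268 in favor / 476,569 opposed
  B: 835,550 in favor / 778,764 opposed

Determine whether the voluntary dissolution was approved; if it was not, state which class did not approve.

Approved — every class gave the required vote.

A: 4/5 of 2715521 = 2172416.80, rounded up to 2172417; 2,172,417 required, 2,173,268 in favor — approved.
B: a majority of 1670899 is 835450; 835,450 required, 835,550 in favor — approved.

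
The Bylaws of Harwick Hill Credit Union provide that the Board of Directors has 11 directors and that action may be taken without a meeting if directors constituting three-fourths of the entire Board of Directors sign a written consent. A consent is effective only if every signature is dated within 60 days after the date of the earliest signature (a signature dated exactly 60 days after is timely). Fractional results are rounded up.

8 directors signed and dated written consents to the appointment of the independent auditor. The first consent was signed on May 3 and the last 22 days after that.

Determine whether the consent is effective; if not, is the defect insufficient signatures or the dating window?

Signatures required: three-fourths of 11 — 3/4 of 11 = 8.25, rounded up to 9, so 9 needed; 8 signed. Insufficient.
Dating window: the latest signature is 22 days after the earliest; the limit is 60 days. Within the window.

Not effective — insufficient signatures.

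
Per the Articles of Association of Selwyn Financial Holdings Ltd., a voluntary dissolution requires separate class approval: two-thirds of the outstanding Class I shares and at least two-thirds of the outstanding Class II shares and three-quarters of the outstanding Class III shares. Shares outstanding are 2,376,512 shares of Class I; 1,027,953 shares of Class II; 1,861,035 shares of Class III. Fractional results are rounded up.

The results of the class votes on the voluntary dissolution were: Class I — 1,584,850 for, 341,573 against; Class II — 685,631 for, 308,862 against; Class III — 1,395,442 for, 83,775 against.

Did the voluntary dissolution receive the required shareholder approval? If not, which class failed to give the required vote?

Not approved — the Class III shares did not give the required vote.

Class I: 2/3 of 2376512 = 1584341.33, rounded up to 1584342; 1,584,342 required, 1,584,850 in favor — approved.
Class II: 2/3 of 1027953 = 685302; 685,302 required, 685,631 in favor — approved.
Class III: 3/4 of 1861035 = 1395776.25, rounded up to 1395777; 1,395,777 required, 1,395,442 in favor — not approved.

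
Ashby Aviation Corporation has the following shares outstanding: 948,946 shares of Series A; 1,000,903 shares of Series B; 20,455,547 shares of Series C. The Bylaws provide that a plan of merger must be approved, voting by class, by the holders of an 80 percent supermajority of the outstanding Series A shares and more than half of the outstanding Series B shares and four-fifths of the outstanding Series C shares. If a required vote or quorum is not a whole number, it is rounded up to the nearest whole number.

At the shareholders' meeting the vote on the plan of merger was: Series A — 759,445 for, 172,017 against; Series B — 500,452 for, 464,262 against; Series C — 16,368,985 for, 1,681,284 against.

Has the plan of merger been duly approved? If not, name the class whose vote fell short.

Series A: 4/5 of 948946 = 759156.80, rounded up to 759157; 759,157 required, 759,445 in favor — approved.
Series B: a majority of 1000903 is 500452; 500,452 required, 500,452 in favor — approved.
Series C: 4/5 of 20455547 = 16364437.60, rounded up to 16364438; 16,364,438 required, 16,368,985 in favor — approved.

Approved — every class gave the required vote.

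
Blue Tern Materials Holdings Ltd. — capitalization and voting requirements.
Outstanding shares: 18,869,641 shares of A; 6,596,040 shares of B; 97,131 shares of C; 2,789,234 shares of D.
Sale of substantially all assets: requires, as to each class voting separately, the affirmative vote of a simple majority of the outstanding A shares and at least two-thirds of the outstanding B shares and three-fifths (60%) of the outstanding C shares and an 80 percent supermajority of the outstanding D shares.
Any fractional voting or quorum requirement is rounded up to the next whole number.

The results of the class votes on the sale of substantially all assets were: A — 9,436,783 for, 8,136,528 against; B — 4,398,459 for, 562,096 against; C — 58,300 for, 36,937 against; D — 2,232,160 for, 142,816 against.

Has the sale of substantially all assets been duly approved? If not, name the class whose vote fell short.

A: a majority of 18869641 is 9434821; 9,434,821 required, 9,436,783 in favor — approved.
B: 2/3 of 6596040 = 4397360; 4,397,360 required, 4,398,459 in favor — approved.
C: 3/5 of 97131 = 58278.60, rounded up to 58279; 58,279 required, 58,300 in favor — approved.
D: 4/5 of 2789234 = 2231387.20, rounded up to 2231388; 2,231,388 required, 2,232,160 in favor — approved.

Approved — every class gave the required vote.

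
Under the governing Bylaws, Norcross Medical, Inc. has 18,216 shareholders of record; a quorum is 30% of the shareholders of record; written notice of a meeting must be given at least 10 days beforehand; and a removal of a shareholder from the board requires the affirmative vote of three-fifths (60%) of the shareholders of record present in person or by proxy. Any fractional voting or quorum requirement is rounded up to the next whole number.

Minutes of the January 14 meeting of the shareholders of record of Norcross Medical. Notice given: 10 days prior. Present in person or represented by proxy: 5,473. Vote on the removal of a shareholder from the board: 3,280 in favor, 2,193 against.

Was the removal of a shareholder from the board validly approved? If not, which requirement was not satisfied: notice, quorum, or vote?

Notice: 10 days given; 10 required. Satisfied.
Quorum: 30% of 18,216 = 5,464.80, rounded up to 5,465; 5,473 present. Satisfied.
Vote: requires three-fifths of those present (5,473); 3/5 of 5473 = 3283.80, rounded up to 3284, so 3,284 needed; 3,280 in favor. Not satisfied.

Invalid — vote requirement not satisfied.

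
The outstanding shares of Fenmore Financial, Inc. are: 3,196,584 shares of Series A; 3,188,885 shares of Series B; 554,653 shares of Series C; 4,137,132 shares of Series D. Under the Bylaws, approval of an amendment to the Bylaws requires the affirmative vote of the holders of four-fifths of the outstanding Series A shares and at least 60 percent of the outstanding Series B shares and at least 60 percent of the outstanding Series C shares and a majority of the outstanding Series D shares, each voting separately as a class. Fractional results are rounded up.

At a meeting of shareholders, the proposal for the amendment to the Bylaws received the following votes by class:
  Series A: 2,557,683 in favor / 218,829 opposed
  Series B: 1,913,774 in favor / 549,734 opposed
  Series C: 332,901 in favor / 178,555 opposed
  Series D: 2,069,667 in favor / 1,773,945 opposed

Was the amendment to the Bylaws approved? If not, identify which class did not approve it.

Approved — every class gave the required vote.

Series A: 4/5 of 3196584 = 2557267.20, rounded up to 2557268; 2,557,268 required, 2,557,683 in favor — approved.
Series B: 3/5 of 3188885 = 1913331; 1,913,331 required, 1,913,774 in favor — approved.
Series C: 3/5 of 554653 = 332791.80, rounded up to 332792; 332,792 required, 332,901 in favor — approved.
Series D: a majority of 4137132 is 2068567; 2,068,567 required, 2,069,667 in favor — approved.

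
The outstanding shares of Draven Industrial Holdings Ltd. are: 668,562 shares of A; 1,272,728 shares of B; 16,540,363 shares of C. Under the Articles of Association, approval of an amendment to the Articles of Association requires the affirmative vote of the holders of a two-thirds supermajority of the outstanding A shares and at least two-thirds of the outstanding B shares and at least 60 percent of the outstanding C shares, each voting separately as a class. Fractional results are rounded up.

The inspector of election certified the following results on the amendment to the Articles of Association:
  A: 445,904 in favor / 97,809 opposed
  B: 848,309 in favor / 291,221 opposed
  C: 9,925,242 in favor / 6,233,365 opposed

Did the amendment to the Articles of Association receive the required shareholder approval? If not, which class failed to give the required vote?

A: 2/3 of 668562 = 445708; 445,708 required, 445,904 in favor — approved.
B: 2/3 of 1272728 = 848485.33, rounded up to 848486; 848,486 required, 848,309 in favor — not approved.
C: 3/5 of 16540363 = 9924217.80, rounded up to 9924218; 9,924,218 required, 9,925,242 in favor — approved.

Not approved — the B shares did not give the required vote.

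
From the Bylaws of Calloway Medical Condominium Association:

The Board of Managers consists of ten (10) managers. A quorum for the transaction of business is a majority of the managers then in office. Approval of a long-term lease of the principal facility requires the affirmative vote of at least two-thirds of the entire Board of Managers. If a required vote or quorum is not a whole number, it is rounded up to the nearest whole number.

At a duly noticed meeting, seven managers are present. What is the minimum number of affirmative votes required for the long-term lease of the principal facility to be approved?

The long-term lease of the principal facility requires two-thirds of the entire Board of Managers (10).
2/3 of 10 = 6.67, rounded up to 7.

7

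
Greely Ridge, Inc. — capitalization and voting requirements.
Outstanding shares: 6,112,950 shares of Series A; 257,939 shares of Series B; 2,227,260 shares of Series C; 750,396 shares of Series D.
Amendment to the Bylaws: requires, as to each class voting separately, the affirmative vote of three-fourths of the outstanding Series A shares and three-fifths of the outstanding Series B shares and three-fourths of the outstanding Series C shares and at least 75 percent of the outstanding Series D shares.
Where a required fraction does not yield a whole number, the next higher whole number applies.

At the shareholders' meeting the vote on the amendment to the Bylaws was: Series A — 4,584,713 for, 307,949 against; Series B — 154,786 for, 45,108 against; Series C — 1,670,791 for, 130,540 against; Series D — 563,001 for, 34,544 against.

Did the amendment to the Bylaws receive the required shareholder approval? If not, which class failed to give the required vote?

Approved — every class gave the required vote.

Series A: 3/4 of 6112950 = 4584712.50, rounded up to 4584713; 4,584,713 required, 4,584,713 in favor — approved.
Series B: 3/5 of 257939 = 154763.40, rounded up to 154764; 154,764 required, 154,786 in favor — approved.
Series C: 3/4 of 2227260 = 1670445; 1,670,445 required, 1,670,791 in favor — approved.
Series D: 3/4 of 750396 = 562797; 562,797 required, 563,001 in favor — approved.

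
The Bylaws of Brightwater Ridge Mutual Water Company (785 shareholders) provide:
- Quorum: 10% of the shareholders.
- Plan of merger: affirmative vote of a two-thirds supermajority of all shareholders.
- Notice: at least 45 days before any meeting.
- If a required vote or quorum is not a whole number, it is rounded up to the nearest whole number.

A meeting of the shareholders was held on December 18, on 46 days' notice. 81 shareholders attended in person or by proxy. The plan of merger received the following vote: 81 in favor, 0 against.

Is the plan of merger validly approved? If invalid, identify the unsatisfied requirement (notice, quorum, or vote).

Invalid — vote requirement not satisfied.

Notice: 46 days given; 45 required. Satisfied.
Quorum: 10% of 785 = 78.50, rounded up to 79; 81 present. Satisfied.
Vote: requires two-thirds of all shareholders (785); 2/3 of 785 = 523.33, rounded up to 524, so 524 needed; 81 in favor. Not satisfied.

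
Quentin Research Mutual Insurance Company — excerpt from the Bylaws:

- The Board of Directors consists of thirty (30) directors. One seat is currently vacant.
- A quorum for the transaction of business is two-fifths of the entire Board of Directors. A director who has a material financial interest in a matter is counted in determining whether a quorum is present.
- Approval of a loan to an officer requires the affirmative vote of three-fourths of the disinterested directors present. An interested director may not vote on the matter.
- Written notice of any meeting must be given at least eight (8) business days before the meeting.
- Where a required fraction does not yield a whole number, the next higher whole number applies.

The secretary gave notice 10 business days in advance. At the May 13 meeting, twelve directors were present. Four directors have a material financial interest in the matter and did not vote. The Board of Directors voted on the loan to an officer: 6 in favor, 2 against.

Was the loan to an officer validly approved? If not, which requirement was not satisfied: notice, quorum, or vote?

Valid — all requirements satisfied.

Notice: 10 business days given; 8 required (10 ≥ 8). Satisfied.
Quorum: 12 present (interested directors count toward quorum); quorum is 12. Satisfied.
Vote: the loan to an officer requires three-fourths of the disinterested directors present (12 − 4 = 8). 3/4 of 8 = 6, so 6 affirmative votes are needed; 6 voted in favor. Satisfied.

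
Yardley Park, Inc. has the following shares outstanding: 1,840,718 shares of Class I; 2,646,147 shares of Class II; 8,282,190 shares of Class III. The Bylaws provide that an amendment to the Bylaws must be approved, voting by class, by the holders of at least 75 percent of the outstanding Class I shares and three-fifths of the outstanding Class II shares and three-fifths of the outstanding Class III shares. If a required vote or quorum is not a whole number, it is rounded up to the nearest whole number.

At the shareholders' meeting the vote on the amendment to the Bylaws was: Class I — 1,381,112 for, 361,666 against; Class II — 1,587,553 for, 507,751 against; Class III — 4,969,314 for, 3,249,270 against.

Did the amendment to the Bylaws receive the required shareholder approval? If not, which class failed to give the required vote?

Class I: 3/4 of 1840718 = 1380538.50, rounded up to 1380539; 1,380,539 required, 1,381,112 in favor — approved.
Class II: 3/5 of 2646147 = 1587688.20, rounded up to 1587689; 1,587,689 required, 1,587,553 in favor — not approved.
Class III: 3/5 of 8282190 = 4969314; 4,969,314 required, 4,969,314 in favor — approved.

Not approved — the Class II shares did not give the required vote.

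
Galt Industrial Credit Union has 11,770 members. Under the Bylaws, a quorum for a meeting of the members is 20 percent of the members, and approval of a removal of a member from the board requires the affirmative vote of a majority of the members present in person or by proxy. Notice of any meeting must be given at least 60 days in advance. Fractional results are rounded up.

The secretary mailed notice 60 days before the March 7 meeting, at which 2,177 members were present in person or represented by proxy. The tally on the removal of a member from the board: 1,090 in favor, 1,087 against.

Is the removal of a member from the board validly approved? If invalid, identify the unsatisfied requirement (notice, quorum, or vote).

Invalid — quorum requirement not satisfied.

Notice: 60 days given; 60 required. Satisfied.
Quorum: 20% of 11,770 = 2,354; 2,177 present. Not satisfied.
Vote: requires a majority of those present (2,177); a majority of 2177 is 1089, so 1,089 needed; 1,090 in favor. Satisfied.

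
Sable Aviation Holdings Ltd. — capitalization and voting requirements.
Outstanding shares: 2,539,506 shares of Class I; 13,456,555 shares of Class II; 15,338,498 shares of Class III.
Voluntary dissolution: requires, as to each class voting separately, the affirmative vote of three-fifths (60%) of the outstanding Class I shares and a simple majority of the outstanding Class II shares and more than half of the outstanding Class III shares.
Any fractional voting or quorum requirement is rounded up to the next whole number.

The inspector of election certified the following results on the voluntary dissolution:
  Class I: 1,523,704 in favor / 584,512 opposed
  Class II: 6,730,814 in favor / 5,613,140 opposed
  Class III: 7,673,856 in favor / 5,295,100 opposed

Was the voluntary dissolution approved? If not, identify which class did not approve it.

Approved — every class gave the required vote.

Class I: 3/5 of 2539506 = 1523703.60, rounded up to 1523704; 1,523,704 required, 1,523,704 in favor — approved.
Class II: a majority of 13456555 is 6728278; 6,728,278 required, 6,730,814 in favor — approved.
Class III: a majority of 15338498 is 7669250; 7,669,250 required, 7,673,856 in favor — approved.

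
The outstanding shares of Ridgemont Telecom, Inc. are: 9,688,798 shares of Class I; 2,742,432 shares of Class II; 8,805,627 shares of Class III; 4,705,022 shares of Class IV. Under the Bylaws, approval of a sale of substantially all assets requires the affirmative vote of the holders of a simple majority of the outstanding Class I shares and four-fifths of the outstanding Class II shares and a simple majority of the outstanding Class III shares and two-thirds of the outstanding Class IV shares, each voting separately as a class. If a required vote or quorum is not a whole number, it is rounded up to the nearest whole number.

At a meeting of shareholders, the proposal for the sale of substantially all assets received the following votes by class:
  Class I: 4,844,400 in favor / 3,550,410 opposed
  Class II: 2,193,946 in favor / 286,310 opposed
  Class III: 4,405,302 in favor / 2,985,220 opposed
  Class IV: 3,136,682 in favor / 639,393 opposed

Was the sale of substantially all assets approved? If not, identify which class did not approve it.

Class I: a majority of 9688798 is 4844400; 4,844,400 required, 4,844,400 in favor — approved.
Class II: 4/5 of 2742432 = 2193945.60, rounded up to 2193946; 2,193,946 required, 2,193,946 in favor — approved.
Class III: a majority of 8805627 is 4402814; 4,402,814 required, 4,405,302 in favor — approved.
Class IV: 2/3 of 4705022 = 3136681.33, rounded up to 3136682; 3,136,682 required, 3,136,682 in favor — approved.

Approved — every class gave the required vote.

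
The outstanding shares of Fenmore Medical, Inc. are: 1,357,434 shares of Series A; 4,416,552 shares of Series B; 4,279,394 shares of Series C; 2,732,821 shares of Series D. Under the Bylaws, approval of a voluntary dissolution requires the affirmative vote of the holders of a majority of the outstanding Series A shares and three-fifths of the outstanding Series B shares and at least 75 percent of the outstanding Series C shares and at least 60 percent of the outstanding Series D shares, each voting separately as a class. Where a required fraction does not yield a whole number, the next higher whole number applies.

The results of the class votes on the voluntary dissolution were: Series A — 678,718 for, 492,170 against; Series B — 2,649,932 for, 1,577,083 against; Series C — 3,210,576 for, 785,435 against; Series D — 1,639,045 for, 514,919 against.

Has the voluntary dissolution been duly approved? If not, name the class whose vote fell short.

Series A: a majority of 1357434 is 678718; 678,718 required, 678,718 in favor — approved.
Series B: 3/5 of 4416552 = 2649931.20, rounded up to 2649932; 2,649,932 required, 2,649,932 in favor — approved.
Series C: 3/4 of 4279394 = 3209545.50, rounded up to 3209546; 3,209,546 required, 3,210,576 in favor — approved.
Series D: 3/5 of 2732821 = 1639692.60, rounded up to 1639693; 1,639,693 required, 1,639,045 in favor — not approved.

Not approved — the Series D shares did not give the required vote.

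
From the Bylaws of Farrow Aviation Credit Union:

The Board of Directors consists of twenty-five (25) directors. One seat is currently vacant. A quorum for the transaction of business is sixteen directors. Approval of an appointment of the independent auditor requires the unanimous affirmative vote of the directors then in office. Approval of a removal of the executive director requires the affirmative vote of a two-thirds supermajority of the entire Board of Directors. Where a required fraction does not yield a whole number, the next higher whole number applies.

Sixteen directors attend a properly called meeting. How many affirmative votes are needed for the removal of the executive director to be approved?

The removal of the executive director requires two-thirds of the entire Board of Directors (25).
2/3 of 25 = 16.67, rounded up to 17.
(Only 16 can vote, so the removal of the executive director cannot pass at this meeting, but the required vote is still 17.)

17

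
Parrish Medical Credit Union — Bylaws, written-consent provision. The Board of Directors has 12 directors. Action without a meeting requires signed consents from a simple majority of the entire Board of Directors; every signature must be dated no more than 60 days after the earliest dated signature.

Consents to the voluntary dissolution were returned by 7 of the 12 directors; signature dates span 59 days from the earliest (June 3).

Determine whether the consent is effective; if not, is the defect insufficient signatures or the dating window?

Effective — both the signature and dating-window requirements are satisfied.

Signatures required: a simple majority of 12 — a majority of 12 is 7, so 7 needed; 7 signed. Sufficient.
Dating window: the latest signature is 59 days after the earliest; the limit is 60 days. Within the window.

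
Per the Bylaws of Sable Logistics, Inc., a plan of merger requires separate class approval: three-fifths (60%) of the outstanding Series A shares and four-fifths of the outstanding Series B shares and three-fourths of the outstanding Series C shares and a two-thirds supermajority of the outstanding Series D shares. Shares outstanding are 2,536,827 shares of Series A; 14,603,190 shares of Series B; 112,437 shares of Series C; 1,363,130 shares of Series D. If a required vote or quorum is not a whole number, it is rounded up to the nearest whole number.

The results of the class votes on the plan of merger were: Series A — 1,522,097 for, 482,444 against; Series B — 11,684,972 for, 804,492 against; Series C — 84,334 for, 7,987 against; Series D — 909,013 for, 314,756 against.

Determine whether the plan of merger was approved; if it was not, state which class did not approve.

Approved — every class gave the required vote.

Series A: 3/5 of 2536827 = 1522096.20, rounded up to 1522097; 1,522,097 required, 1,522,097 in favor — approved.
Series B: 4/5 of 14603190 = 11682552; 11,682,552 required, 11,684,972 in favor — approved.
Series C: 3/4 of 112437 = 84327.75, rounded up to 84328; 84,328 required, 84,334 in favor — approved.
Series D: 2/3 of 1363130 = 908753.33, rounded up to 908754; 908,754 required, 909,013 in favor — approved.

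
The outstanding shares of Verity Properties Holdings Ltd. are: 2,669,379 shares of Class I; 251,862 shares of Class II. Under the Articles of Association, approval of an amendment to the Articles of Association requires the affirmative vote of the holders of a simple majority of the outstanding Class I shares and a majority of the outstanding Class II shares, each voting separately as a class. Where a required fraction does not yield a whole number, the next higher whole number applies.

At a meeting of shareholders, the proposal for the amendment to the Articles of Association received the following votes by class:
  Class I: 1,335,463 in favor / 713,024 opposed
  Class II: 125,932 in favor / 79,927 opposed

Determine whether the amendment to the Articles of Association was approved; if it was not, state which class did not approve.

Class I: a majority of 2669379 is 1334690; 1,334,690 required, 1,335,463 in favor — approved.
Class II: a majority of 251862 is 125932; 125,932 required, 125,932 in favor — approved.

Approved — every class gave the required vote.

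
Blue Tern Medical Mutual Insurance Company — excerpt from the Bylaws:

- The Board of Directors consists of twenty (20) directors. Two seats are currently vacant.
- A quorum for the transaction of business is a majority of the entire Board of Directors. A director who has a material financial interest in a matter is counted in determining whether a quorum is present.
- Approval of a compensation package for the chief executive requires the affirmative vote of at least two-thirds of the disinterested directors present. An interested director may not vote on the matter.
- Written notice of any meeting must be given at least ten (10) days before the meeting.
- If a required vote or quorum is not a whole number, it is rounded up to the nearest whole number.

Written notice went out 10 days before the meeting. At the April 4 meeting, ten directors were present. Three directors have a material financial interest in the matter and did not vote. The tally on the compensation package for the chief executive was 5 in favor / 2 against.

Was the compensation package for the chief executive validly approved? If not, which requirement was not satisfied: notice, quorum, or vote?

Notice: 10 days given; 10 required (10 ≥ 10). Satisfied.
Quorum: 10 present (interested directors count toward quorum); quorum is 11. Not satisfied.
Vote: the compensation package for the chief executive requires two-thirds of the disinterested directors present (10 − 3 = 7). 2/3 of 7 = 4.67, rounded up to 5, so 5 affirmative votes are needed; 5 voted in favor. Satisfied. (Moot — without a quorum no business can be validly transacted.)

Invalid — quorum requirement not satisfied.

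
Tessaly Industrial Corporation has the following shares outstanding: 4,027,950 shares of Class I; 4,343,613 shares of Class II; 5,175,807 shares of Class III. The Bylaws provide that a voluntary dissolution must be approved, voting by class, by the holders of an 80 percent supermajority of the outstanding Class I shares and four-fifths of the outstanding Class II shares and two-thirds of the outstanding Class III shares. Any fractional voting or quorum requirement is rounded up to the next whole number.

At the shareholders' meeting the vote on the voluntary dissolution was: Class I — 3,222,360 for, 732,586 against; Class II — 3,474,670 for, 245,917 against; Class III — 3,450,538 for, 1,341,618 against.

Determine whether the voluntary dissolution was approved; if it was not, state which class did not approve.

Class I: 4/5 of 4027950 = 3222360; 3,222,360 required, 3,222,360 in favor — approved.
Class II: 4/5 of 4343613 = 3474890.40, rounded up to 3474891; 3,474,891 required, 3,474,670 in favor — not approved.
Class III: 2/3 of 5175807 = 3450538; 3,450,538 required, 3,450,538 in favor — approved.

Not approved — the Class II shares did not give the required vote.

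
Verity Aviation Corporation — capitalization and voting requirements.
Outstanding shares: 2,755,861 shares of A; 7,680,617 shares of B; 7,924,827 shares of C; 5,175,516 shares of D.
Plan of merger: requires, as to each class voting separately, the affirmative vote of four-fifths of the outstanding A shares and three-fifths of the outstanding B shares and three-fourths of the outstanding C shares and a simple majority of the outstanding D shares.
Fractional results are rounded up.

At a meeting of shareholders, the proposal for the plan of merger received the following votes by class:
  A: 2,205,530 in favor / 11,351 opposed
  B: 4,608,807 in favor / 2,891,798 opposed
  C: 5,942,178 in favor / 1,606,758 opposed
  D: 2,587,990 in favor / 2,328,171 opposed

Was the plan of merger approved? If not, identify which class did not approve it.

Not approved — the C shares did not give the required vote.

A: 4/5 of 2755861 = 2204688.80, rounded up to 2204689; 2,204,689 required, 2,205,530 in favor — approved.
B: 3/5 of 7680617 = 4608370.20, rounded up to 4608371; 4,608,371 required, 4,608,807 in favor — approved.
C: 3/4 of 7924827 = 5943620.25, rounded up to 5943621; 5,943,621 required, 5,942,178 in favor — not approved.
D: a majority of 5175516 is 2587759; 2,587,759 required, 2,587,990 in favor — approved.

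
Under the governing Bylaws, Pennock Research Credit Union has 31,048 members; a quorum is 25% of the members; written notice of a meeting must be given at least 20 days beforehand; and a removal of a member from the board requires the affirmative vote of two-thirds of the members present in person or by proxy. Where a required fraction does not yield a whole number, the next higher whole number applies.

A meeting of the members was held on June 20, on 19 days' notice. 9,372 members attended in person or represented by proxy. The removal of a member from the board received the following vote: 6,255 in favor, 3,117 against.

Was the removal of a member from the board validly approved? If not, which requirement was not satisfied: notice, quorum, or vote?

Notice: 19 days given; 20 required. Not satisfied.
Quorum: 25% of 31,048 = 7,762; 9,372 present. Satisfied.
Vote: requires two-thirds of those present (9,372); 2/3 of 9372 = 6248, so 6,248 needed; 6,255 in favor. Satisfied.

Invalid — notice requirement not satisfied.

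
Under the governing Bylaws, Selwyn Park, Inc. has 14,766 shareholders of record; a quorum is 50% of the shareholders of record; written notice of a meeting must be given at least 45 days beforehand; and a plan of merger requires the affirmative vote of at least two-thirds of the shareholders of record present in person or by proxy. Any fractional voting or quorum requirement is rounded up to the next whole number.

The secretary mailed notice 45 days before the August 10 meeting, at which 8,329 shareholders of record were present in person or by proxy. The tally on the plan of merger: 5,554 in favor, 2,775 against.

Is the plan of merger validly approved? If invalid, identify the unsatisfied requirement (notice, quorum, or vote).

Valid — all requirements satisfied.

Notice: 45 days given; 45 required. Satisfied.
Quorum: 50% of 14,766 = 7,383; 8,329 present. Satisfied.
Vote: requires two-thirds of those present (8,329); 2/3 of 8329 = 5552.67, rounded up to 5553, so 5,553 needed; 5,554 in favor. Satisfied.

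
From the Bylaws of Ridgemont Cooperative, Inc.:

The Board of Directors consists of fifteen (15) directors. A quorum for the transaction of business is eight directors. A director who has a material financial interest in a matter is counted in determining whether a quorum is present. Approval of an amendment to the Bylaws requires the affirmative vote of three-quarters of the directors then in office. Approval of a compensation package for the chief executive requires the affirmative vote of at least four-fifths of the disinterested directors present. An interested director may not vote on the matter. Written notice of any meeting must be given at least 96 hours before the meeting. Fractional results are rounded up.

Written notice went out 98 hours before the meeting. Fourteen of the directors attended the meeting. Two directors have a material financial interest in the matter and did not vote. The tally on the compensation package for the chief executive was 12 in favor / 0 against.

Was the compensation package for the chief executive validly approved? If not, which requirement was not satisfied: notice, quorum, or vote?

Valid — all requirements satisfied.

Notice: 98 hours given; 96 required (98 ≥ 96). Satisfied.
Quorum: 14 present (interested directors count toward quorum); quorum is 8. Satisfied.
Vote: the compensation package for the chief executive requires four-fifths of the disinterested directors present (14 − 2 = 12). 4/5 of 12 = 9.60, rounded up to 10, so 10 affirmative votes are needed; 12 voted in favor. Satisfied.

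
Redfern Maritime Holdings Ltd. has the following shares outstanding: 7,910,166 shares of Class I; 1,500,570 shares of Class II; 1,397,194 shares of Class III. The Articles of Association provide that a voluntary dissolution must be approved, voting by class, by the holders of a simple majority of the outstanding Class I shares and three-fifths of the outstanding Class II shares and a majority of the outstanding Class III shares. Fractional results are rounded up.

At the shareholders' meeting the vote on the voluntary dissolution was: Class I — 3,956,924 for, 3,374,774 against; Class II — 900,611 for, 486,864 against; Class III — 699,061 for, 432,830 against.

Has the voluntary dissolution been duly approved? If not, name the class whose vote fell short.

Approved — every class gave the required vote.

Class I: a majority of 7910166 is 3955084; 3,955,084 required, 3,956,924 in favor — approved.
Class II: 3/5 of 1500570 = 900342; 900,342 required, 900,611 in favor — approved.
Class III: a majority of 1397194 is 698598; 698,598 required, 699,061 in favor — approved.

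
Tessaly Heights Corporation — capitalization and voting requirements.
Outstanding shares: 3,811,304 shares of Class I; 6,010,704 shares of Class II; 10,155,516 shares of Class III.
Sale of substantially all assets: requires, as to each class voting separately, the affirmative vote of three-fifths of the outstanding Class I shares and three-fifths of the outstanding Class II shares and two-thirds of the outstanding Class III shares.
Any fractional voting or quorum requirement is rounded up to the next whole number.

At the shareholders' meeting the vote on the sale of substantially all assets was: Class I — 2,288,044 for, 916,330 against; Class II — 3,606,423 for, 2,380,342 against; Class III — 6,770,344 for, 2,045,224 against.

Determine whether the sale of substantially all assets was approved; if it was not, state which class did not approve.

Class I: 3/5 of 3811304 = 2286782.40, rounded up to 2286783; 2,286,783 required, 2,288,044 in favor — approved.
Class II: 3/5 of 6010704 = 3606422.40, rounded up to 3606423; 3,606,423 required, 3,606,423 in favor — approved.
Class III: 2/3 of 10155516 = 6770344; 6,770,344 required, 6,770,344 in favor — approved.

Approved — every class gave the required vote.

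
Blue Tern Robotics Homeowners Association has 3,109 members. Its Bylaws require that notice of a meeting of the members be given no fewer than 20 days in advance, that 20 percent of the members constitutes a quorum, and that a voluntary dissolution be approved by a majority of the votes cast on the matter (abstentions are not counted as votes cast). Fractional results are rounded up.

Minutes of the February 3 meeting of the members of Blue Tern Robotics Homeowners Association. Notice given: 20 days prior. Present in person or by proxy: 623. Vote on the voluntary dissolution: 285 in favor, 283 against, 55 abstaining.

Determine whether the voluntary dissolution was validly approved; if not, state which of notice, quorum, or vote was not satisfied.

Valid — all requirements satisfied.

Notice: 20 days given; 20 required. Satisfied.
Quorum: 20% of 3,109 = 621.80, rounded up to 622; 623 present. Satisfied.
Vote: requires a majority of the votes cast (623 − 55 abstaining = 568); a majority of 568 is 285, so 285 needed; 285 in favor. Satisfied.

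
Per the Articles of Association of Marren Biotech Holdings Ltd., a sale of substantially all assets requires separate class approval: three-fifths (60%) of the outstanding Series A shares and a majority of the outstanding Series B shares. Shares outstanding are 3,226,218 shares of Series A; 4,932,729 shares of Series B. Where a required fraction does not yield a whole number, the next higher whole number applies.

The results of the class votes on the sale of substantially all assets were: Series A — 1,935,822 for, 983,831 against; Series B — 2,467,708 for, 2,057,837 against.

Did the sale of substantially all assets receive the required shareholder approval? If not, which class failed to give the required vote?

Approved — every class gave the required vote.

Series A: 3/5 of 3226218 = 1935730.80, rounded up to 1935731; 1,935,731 required, 1,935,822 in favor — approved.
Series B: a majority of 4932729 is 2466365; 2,466,365 required, 2,467,708 in favor — approved.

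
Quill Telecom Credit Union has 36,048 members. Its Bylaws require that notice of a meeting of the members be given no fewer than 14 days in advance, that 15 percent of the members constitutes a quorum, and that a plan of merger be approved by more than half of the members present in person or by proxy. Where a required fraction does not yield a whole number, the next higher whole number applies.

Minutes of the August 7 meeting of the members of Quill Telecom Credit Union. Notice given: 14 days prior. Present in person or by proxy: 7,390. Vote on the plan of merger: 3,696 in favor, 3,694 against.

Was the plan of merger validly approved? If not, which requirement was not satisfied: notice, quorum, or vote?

Notice: 14 days given; 14 required. Satisfied.
Quorum: 15% of 36,048 = 5,407.20, rounded up to 5,408; 7,390 present. Satisfied.
Vote: requires a majority of those present (7,390); a majority of 7390 is 3696, so 3,696 needed; 3,696 in favor. Satisfied.

Valid — all requirements satisfied.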